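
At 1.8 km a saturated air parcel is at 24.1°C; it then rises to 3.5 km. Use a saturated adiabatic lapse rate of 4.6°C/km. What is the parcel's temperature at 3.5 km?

16.28°C

1800 → 3500 m (saturated adiabatic, 4.6°C/km): ΔT = -4.6 × 1.7 = -7.82°C → T = 16.28°C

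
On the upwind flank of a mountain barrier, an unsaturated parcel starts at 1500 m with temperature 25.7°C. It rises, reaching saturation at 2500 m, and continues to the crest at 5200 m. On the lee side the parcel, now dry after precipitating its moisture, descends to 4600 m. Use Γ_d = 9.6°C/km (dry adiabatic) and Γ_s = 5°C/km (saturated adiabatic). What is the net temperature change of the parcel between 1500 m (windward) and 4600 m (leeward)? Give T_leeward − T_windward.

Dry to 2500 m: -9.6 × 1 km = -9.6°C, so T = 16.1°C.
Saturated to 5200 m: -5 × 2.7 km = -13.5°C, so T = 2.6°C.
Dry descent to 4600 m: +9.6 × 0.6 km = +5.76°C, so T = 8.36°C.
Net change vs windward start: 8.36 − 25.7 = -17.34°C

-17.34°C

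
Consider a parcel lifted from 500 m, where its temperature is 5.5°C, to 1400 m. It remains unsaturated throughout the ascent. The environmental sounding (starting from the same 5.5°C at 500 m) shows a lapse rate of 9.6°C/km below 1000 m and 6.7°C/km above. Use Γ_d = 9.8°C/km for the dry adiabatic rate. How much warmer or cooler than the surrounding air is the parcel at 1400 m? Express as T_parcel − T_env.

Parcel:
  Dry to 1400 m: -9.8 × 0.9 km = -8.82°C, so T = -3.32°C.
Environment:
  Environment, lower layer to 1000 m: -9.6 × 0.5 km = -4.8°C, so T = 0.7°C.
  Environment, upper layer to 1400 m: -6.7 × 0.4 km = -2.68°C, so T = -1.98°C.
T_parcel − T_env = -3.32 − (-1.98) = -1.34°C

-1.34°C (parcel cooler than environment)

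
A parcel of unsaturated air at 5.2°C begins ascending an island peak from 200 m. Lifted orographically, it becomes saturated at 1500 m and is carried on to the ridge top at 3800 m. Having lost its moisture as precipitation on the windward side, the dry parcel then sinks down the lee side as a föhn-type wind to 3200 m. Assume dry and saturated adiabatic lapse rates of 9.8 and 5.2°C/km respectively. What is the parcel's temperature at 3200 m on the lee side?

-13.62°C

200–1500 m, dry: Δz = 1.3 km ⇒ ΔT = -12.74°C; T = -7.54°C
1500–3800 m, saturated: Δz = 2.3 km ⇒ ΔT = -11.96°C; T = -19.5°C
3800–3200 m, dry descent: Δz = 0.6 km ⇒ ΔT = +5.88°C; T = -13.62°C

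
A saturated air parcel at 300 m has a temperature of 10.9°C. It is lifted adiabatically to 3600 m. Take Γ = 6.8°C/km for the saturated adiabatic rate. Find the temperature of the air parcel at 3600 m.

-11.54°C

300 → 3600 m (saturated adiabatic, 6.8°C/km): ΔT = -6.8 × 3.3 = -22.44°C → T = -11.54°C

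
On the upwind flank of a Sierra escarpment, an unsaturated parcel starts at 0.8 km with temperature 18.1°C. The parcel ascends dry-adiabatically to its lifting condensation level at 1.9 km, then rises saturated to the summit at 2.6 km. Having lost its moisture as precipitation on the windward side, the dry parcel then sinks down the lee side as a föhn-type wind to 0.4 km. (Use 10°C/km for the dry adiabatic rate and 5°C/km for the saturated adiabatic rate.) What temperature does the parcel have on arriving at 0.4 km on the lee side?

Dry to 1900 m: -10 × 1.1 km = -11°C, so T = 7.1°C.
Saturated to 2600 m: -5 × 0.7 km = -3.5°C, so T = 3.6°C.
Dry descent to 400 m: +10 × 2.2 km = +22°C, so T = 25.6°C.

25.6°C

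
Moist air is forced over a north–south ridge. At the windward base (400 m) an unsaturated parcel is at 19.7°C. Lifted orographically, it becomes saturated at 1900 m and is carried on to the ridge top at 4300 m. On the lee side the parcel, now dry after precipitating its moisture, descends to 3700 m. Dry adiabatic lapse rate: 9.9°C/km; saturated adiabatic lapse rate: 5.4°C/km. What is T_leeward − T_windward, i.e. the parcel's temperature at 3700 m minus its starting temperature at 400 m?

400–1900 m, dry: Δz = 1.5 km ⇒ ΔT = -14.85°C; T = 4.85°C
1900–4300 m, saturated: Δz = 2.4 km ⇒ ΔT = -12.96°C; T = -8.11°C
4300–3700 m, dry descent: Δz = 0.6 km ⇒ ΔT = +5.94°C; T = -2.17°C
Net change vs windward start: -2.17 − 19.7 = -21.87°C

-21.87°C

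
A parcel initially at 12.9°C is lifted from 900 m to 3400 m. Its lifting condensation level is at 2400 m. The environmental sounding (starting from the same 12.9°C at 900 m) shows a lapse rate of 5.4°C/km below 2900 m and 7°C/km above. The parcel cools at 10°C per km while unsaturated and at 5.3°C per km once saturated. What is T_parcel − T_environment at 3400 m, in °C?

-6°C (parcel cooler than environment)

Parcel:
  Dry to 2400 m: -10 × 1.5 km = -15°C, so T = -2.1°C.
  Saturated to 3400 m: -5.3 × 1 km = -5.3°C, so T = -7.4°C.
Environment:
  Environment, lower layer to 2900 m: -5.4 × 2 km = -10.8°C, so T = 2.1°C.
  Environment, upper layer to 3400 m: -7 × 0.5 km = -3.5°C, so T = -1.4°C.
T_parcel − T_env = -7.4 − (-1.4) = -6°C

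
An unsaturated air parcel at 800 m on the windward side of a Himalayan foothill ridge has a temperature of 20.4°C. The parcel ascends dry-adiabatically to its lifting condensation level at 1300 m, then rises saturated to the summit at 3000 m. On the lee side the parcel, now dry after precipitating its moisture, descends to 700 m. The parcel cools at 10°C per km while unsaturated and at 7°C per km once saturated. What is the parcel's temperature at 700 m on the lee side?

26.5°C

800 → 1300 m (dry, 10°C/km): ΔT = -10 × 0.5 = -5°C → T = 15.4°C
1300 → 3000 m (saturated, 7°C/km): ΔT = -7 × 1.7 = -11.9°C → T = 3.5°C
3000 → 700 m (dry descent, 10°C/km): ΔT = +10 × 2.3 = +23°C → T = 26.5°C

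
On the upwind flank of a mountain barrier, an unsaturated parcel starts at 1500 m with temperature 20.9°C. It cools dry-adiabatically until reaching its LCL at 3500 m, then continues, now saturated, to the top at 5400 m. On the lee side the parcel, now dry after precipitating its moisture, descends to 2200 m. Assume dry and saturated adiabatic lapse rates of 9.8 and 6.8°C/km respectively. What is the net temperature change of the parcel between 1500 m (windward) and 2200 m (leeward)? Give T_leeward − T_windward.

1500–3500 m, dry: Δz = 2 km ⇒ ΔT = -19.6°C; T = 1.3°C
3500–5400 m, saturated: Δz = 1.9 km ⇒ ΔT = -12.92°C; T = -11.62°C
5400–2200 m, dry descent: Δz = 3.2 km ⇒ ΔT = +31.36°C; T = 19.74°C
Net change vs windward start: 19.74 − 20.9 = -1.16°C

-1.16°C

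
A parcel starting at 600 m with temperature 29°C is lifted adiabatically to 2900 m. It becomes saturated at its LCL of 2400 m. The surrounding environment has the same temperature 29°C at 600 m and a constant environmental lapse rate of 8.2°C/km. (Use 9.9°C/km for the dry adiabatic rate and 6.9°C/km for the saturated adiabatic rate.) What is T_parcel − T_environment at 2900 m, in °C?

Parcel:
  600–2400 m, dry: Δz = 1.8 km ⇒ ΔT = -17.82°C; T = 11.18°C
  2400–2900 m, saturated: Δz = 0.5 km ⇒ ΔT = -3.45°C; T = 7.73°C
Environment:
  600–2900 m, environment: Δz = 2.3 km ⇒ ΔT = -18.86°C; T = 10.14°C
T_parcel − T_env = 7.73 − 10.14 = -2.41°C

-2.41°C (parcel cooler than environment)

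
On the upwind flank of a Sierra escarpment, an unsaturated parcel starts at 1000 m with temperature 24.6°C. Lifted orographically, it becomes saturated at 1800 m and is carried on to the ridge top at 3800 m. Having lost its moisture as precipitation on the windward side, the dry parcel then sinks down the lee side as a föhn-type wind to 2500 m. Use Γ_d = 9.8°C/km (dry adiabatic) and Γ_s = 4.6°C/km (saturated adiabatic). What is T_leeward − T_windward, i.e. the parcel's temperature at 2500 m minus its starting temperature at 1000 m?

-4.3°C

From 1000 m to 1800 m (dry): cools by 9.8 × 0.8 = 7.84°C, giving 16.76°C.
From 1800 m to 3800 m (saturated): cools by 4.6 × 2 = 9.2°C, giving 7.56°C.
From 3800 m to 2500 m (dry descent): warms by 9.8 × 1.3 = 12.74°C, giving 20.3°C.
Net change vs windward start: 20.3 − 24.6 = -4.3°C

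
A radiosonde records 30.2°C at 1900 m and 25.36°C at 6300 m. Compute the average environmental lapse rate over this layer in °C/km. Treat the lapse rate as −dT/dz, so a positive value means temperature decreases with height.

1.1°C/km

Γ = −ΔT/Δz = (30.2 − 25.36) / (6300 − 1900) m
  = 4.84°C / 4.4 km = 1.1°C/km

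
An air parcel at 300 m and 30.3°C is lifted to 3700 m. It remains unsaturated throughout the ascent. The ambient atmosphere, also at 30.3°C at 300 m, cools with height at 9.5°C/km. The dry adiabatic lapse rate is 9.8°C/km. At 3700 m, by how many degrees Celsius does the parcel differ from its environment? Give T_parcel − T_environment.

-1.02°C (parcel cooler than environment)

Parcel:
  300 → 3700 m (dry, 9.8°C/km): ΔT = -9.8 × 3.4 = -33.32°C → T = -3.02°C
Environment:
  300 → 3700 m (environment, 9.5°C/km): ΔT = -9.5 × 3.4 = -32.3°C → T = -2°C
T_parcel − T_env = -3.02 − (-2) = -1.02°C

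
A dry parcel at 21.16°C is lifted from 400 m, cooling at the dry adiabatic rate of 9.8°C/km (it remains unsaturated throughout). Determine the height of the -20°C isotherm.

Height above start = (21.16 − (-20)) / 9.8 = 4.2 km
Altitude = 400 m + 4200 m = 4600 m

4600 m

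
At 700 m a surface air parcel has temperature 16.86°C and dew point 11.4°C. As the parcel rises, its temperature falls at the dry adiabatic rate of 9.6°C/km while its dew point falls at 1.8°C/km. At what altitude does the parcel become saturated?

1400 m

T and T_d converge at 9.6 − 1.8 = 7.8°C per km
Height above start = (16.86 − 11.4) / 7.8 = 0.7 km
LCL altitude = 700 m + 700 m = 1400 m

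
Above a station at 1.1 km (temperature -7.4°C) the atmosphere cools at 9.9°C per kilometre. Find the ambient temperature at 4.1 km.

-37.1°C

Environmental to 4100 m: -9.9 × 3 km = -29.7°C, so T = -37.1°C.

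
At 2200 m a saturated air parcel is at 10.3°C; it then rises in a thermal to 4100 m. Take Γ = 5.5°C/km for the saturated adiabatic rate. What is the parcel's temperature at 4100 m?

2200 → 4100 m (saturated adiabatic, 5.5°C/km): ΔT = -5.5 × 1.9 = -10.45°C → T = -0.15°C

-0.15°C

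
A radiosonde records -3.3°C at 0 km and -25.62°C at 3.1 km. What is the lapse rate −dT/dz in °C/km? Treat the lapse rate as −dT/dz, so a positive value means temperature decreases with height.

7.2°C/km

Γ = −ΔT/Δz = (-3.3 − (-25.62)) / (3100 − 0) m
  = 22.32°C / 3.1 km = 7.2°C/km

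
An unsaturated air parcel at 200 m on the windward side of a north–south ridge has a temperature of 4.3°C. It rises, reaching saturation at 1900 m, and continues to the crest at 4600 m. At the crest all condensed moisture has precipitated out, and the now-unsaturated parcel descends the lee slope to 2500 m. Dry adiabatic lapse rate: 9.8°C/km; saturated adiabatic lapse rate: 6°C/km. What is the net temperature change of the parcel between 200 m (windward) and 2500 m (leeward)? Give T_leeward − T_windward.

200–1900 m, dry: Δz = 1.7 km ⇒ ΔT = -16.66°C; T = -12.36°C
1900–4600 m, saturated: Δz = 2.7 km ⇒ ΔT = -16.2°C; T = -28.56°C
4600–2500 m, dry descent: Δz = 2.1 km ⇒ ΔT = +20.58°C; T = -7.98°C
Net change vs windward start: -7.98 − 4.3 = -12.28°C

-12.28°C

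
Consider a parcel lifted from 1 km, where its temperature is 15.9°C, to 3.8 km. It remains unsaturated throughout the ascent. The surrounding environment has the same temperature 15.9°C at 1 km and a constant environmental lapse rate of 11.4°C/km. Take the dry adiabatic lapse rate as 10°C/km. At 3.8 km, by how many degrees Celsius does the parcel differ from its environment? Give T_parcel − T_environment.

Parcel:
  Dry to 3800 m: -10 × 2.8 km = -28°C, so T = -12.1°C.
Environment:
  Environment to 3800 m: -11.4 × 2.8 km = -31.92°C, so T = -16.02°C.
T_parcel − T_env = -12.1 − (-16.02) = +3.92°C

+3.92°C (parcel warmer than environment)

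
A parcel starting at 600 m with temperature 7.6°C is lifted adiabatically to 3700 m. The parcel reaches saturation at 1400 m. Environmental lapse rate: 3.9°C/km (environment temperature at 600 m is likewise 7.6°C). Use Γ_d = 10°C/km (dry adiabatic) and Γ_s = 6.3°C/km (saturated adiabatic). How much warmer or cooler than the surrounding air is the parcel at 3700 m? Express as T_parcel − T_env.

-10.4°C (parcel cooler than environment)

Parcel:
  600–1400 m, dry: Δz = 0.8 km ⇒ ΔT = -8°C; T = -0.4°C
  1400–3700 m, saturated: Δz = 2.3 km ⇒ ΔT = -14.49°C; T = -14.89°C
Environment:
  600–3700 m, environment: Δz = 3.1 km ⇒ ΔT = -12.09°C; T = -4.49°C
T_parcel − T_env = -14.89 − (-4.49) = -10.4°C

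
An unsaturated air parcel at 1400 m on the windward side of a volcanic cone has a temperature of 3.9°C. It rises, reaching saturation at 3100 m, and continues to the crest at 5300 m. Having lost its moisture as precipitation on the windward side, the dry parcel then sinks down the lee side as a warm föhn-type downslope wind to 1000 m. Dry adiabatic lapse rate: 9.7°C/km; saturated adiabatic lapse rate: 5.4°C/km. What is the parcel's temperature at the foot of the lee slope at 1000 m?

17.24°C

1400 → 3100 m (dry, 9.7°C/km): ΔT = -9.7 × 1.7 = -16.49°C → T = -12.59°C
3100 → 5300 m (saturated, 5.4°C/km): ΔT = -5.4 × 2.2 = -11.88°C → T = -24.47°C
5300 → 1000 m (dry descent, 9.7°C/km): ΔT = +9.7 × 4.3 = +41.71°C → T = 17.24°C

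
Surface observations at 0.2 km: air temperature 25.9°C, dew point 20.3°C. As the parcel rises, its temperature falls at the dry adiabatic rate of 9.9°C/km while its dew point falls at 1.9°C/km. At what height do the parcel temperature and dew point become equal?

T and T_d converge at 9.9 − 1.9 = 8°C per km
Height above start = (25.9 − 20.3) / 8 = 0.7 km
LCL altitude = 200 m + 700 m = 900 m

0.9 km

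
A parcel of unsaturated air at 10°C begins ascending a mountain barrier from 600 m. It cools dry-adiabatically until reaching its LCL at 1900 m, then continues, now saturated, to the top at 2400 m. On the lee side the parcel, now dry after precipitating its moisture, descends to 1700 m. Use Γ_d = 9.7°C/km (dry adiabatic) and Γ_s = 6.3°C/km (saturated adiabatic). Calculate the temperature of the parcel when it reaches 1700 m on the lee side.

1.03°C

Dry to 1900 m: -9.7 × 1.3 km = -12.61°C, so T = -2.61°C.
Saturated to 2400 m: -6.3 × 0.5 km = -3.15°C, so T = -5.76°C.
Dry descent to 1700 m: +9.7 × 0.7 km = +6.79°C, so T = 1.03°C.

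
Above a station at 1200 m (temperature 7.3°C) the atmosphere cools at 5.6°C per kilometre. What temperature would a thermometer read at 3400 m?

1200–3400 m, environmental: Δz = 2.2 km ⇒ ΔT = -12.32°C; T = -5.02°C

-5.02°C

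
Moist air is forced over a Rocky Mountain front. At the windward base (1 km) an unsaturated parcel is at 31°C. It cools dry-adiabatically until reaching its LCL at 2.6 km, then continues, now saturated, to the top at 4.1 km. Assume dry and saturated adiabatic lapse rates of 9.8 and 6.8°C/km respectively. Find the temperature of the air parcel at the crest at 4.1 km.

1000 → 2600 m (dry, 9.8°C/km): ΔT = -9.8 × 1.6 = -15.68°C → T = 15.32°C
2600 → 4100 m (saturated, 6.8°C/km): ΔT = -6.8 × 1.5 = -10.2°C → T = 5.12°C

5.12°C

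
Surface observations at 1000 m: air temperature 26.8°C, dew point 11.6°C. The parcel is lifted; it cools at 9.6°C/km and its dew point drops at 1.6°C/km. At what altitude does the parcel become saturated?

T and T_d converge at 9.6 − 1.6 = 8°C per km
Height above start = (26.8 − 11.6) / 8 = 1.9 km
LCL altitude = 1000 m + 1900 m = 2900 m

2900 m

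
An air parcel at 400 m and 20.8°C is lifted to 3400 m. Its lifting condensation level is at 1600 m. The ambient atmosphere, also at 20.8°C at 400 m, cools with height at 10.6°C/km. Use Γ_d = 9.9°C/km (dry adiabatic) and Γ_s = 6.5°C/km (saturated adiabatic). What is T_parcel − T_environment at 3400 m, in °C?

+8.22°C (parcel warmer than environment)

Parcel:
  400–1600 m, dry: Δz = 1.2 km ⇒ ΔT = -11.88°C; T = 8.92°C
  1600–3400 m, saturated: Δz = 1.8 km ⇒ ΔT = -11.7°C; T = -2.78°C
Environment:
  400–3400 m, environment: Δz = 3 km ⇒ ΔT = -31.8°C; T = -11°C
T_parcel − T_env = -2.78 − (-11) = +8.22°C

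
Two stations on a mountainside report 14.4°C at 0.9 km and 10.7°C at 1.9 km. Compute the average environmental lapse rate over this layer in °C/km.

Γ = −ΔT/Δz = (14.4 − 10.7) / (1900 − 900) m
  = 3.7°C / 1 km = 3.7°C/km

3.7°C/km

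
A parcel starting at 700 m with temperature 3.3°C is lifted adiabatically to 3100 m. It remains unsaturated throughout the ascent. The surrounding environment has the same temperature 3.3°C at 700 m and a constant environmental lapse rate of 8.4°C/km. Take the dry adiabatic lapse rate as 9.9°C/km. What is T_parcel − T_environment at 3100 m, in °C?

-3.6°C (parcel cooler than environment)

Parcel:
  From 700 m to 3100 m (dry): cools by 9.9 × 2.4 = 23.76°C, giving -20.46°C.
Environment:
  From 700 m to 3100 m (environment): cools by 8.4 × 2.4 = 20.16°C, giving -16.86°C.
T_parcel − T_env = -20.46 − (-16.86) = -3.6°C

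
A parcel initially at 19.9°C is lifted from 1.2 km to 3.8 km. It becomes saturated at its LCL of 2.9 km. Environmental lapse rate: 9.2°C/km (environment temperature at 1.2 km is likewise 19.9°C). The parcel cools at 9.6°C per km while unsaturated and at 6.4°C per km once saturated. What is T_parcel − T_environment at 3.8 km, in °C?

+1.84°C (parcel warmer than environment)

Parcel:
  Dry to 2900 m: -9.6 × 1.7 km = -16.32°C, so T = 3.58°C.
  Saturated to 3800 m: -6.4 × 0.9 km = -5.76°C, so T = -2.18°C.
Environment:
  Environment to 3800 m: -9.2 × 2.6 km = -23.92°C, so T = -4.02°C.
T_parcel − T_env = -2.18 − (-4.02) = +1.84°C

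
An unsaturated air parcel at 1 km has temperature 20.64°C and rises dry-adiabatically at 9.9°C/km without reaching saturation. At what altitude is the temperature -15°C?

Height above start = (20.64 − (-15)) / 9.9 = 3.6 km
Altitude = 1000 m + 3600 m = 4600 m

4.6 km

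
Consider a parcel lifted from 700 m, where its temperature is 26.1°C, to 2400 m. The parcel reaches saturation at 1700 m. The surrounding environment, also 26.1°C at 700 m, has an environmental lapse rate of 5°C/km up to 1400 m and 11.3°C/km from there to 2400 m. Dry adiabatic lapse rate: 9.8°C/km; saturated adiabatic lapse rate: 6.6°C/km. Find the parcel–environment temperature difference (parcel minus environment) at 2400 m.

+0.38°C (parcel warmer than environment)

Parcel:
  From 700 m to 1700 m (dry): cools by 9.8 × 1 = 9.8°C, giving 16.3°C.
  From 1700 m to 2400 m (saturated): cools by 6.6 × 0.7 = 4.62°C, giving 11.68°C.
Environment:
  From 700 m to 1400 m (environment, lower layer): cools by 5 × 0.7 = 3.5°C, giving 22.6°C.
  From 1400 m to 2400 m (environment, upper layer): cools by 11.3 × 1 = 11.3°C, giving 11.3°C.
T_parcel − T_env = 11.68 − 11.3 = +0.38°C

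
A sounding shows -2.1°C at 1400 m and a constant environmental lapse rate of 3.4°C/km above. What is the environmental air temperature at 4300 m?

-11.96°C

1400 → 4300 m (environmental, 3.4°C/km): ΔT = -3.4 × 2.9 = -9.86°C → T = -11.96°C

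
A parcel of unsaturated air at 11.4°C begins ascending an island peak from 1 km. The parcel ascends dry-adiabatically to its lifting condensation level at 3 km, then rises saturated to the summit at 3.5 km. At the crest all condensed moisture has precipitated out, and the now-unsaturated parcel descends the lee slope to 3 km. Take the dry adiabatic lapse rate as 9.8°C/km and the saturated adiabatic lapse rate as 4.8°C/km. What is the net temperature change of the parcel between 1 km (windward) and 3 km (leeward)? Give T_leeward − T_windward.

1000–3000 m, dry: Δz = 2 km ⇒ ΔT = -19.6°C; T = -8.2°C
3000–3500 m, saturated: Δz = 0.5 km ⇒ ΔT = -2.4°C; T = -10.6°C
3500–3000 m, dry descent: Δz = 0.5 km ⇒ ΔT = +4.9°C; T = -5.7°C
Net change vs windward start: -5.7 − 11.4 = -17.1°C

-17.1°C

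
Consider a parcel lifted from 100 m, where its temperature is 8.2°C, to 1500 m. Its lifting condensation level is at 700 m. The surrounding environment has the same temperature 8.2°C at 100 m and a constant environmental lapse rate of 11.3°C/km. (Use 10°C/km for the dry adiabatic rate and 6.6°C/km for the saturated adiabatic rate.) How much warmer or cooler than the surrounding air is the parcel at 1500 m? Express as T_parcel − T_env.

Parcel:
  From 100 m to 700 m (dry): cools by 10 × 0.6 = 6°C, giving 2.2°C.
  From 700 m to 1500 m (saturated): cools by 6.6 × 0.8 = 5.28°C, giving -3.08°C.
Environment:
  From 100 m to 1500 m (environment): cools by 11.3 × 1.4 = 15.82°C, giving -7.62°C.
T_parcel − T_env = -3.08 − (-7.62) = +4.54°C

+4.54°C (parcel warmer than environment)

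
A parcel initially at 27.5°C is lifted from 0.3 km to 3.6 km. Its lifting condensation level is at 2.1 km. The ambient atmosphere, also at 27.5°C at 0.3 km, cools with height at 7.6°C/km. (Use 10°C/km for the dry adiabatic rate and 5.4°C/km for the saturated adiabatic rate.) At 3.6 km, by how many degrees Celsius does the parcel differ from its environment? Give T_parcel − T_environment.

Parcel:
  300 → 2100 m (dry, 10°C/km): ΔT = -10 × 1.8 = -18°C → T = 9.5°C
  2100 → 3600 m (saturated, 5.4°C/km): ΔT = -5.4 × 1.5 = -8.1°C → T = 1.4°C
Environment:
  300 → 3600 m (environment, 7.6°C/km): ΔT = -7.6 × 3.3 = -25.08°C → T = 2.42°C
T_parcel − T_env = 1.4 − 2.42 = -1.02°C

-1.02°C (parcel cooler than environment)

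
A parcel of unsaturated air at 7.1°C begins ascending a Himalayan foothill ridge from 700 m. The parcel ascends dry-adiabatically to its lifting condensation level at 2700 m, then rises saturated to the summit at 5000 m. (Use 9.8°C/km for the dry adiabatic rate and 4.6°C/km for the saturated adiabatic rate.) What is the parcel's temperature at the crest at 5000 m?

From 700 m to 2700 m (dry): cools by 9.8 × 2 = 19.6°C, giving -12.5°C.
From 2700 m to 5000 m (saturated): cools by 4.6 × 2.3 = 10.58°C, giving -23.08°C.

-23.08°C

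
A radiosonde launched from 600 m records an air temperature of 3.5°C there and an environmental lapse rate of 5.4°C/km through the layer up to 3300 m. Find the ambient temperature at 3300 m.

600–3300 m, environmental: Δz = 2.7 km ⇒ ΔT = -14.58°C; T = -11.08°C

-11.08°C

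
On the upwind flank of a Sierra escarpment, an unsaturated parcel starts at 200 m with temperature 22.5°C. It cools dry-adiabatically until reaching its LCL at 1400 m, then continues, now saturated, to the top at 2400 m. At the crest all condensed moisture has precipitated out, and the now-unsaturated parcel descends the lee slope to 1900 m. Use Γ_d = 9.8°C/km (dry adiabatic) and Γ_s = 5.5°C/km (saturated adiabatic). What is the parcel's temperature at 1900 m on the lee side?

Dry to 1400 m: -9.8 × 1.2 km = -11.76°C, so T = 10.74°C.
Saturated to 2400 m: -5.5 × 1 km = -5.5°C, so T = 5.24°C.
Dry descent to 1900 m: +9.8 × 0.5 km = +4.9°C, so T = 10.14°C.

10.14°C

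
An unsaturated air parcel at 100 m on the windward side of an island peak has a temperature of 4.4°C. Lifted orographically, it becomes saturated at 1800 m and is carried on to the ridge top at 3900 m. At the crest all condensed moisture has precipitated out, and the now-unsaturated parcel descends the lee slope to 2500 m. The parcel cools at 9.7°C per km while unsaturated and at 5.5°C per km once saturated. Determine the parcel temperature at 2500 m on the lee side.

100–1800 m, dry: Δz = 1.7 km ⇒ ΔT = -16.49°C; T = -12.09°C
1800–3900 m, saturated: Δz = 2.1 km ⇒ ΔT = -11.55°C; T = -23.64°C
3900–2500 m, dry descent: Δz = 1.4 km ⇒ ΔT = +13.58°C; T = -10.06°C

-10.06°C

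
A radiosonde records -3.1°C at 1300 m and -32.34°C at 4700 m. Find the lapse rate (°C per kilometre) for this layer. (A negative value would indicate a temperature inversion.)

8.6°C/km

Γ = −ΔT/Δz = (-3.1 − (-32.34)) / (4700 − 1300) m
  = 29.24°C / 3.4 km = 8.6°C/km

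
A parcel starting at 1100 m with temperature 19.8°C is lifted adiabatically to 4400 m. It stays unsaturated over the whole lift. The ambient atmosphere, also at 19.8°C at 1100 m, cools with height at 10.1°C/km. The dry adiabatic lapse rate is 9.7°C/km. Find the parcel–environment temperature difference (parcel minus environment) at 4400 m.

Parcel:
  Dry to 4400 m: -9.7 × 3.3 km = -32.01°C, so T = -12.21°C.
Environment:
  Environment to 4400 m: -10.1 × 3.3 km = -33.33°C, so T = -13.53°C.
T_parcel − T_env = -12.21 − (-13.53) = +1.32°C

+1.32°C (parcel warmer than environment)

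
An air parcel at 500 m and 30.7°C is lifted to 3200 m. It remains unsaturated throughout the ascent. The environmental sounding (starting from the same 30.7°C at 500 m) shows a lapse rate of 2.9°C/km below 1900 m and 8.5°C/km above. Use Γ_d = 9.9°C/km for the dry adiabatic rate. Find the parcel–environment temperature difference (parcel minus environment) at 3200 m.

-11.62°C (parcel cooler than environment)

Parcel:
  From 500 m to 3200 m (dry): cools by 9.9 × 2.7 = 26.73°C, giving 3.97°C.
Environment:
  From 500 m to 1900 m (environment, lower layer): cools by 2.9 × 1.4 = 4.06°C, giving 26.64°C.
  From 1900 m to 3200 m (environment, upper layer): cools by 8.5 × 1.3 = 11.05°C, giving 15.59°C.
T_parcel − T_env = 3.97 − 15.59 = -11.62°C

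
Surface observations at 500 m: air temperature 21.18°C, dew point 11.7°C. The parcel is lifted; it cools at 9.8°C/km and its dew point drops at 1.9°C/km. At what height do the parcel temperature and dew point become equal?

T and T_d converge at 9.8 − 1.9 = 7.9°C per km
Height above start = (21.18 − 11.7) / 7.9 = 1.2 km
LCL altitude = 500 m + 1200 m = 1700 m

1700 m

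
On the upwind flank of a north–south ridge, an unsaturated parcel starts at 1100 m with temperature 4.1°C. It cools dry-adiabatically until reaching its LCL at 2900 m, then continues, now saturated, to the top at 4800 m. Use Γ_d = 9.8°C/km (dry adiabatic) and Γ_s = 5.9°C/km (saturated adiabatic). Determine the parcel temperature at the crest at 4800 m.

Dry to 2900 m: -9.8 × 1.8 km = -17.64°C, so T = -13.54°C.
Saturated to 4800 m: -5.9 × 1.9 km = -11.21°C, so T = -24.75°C.

-24.75°C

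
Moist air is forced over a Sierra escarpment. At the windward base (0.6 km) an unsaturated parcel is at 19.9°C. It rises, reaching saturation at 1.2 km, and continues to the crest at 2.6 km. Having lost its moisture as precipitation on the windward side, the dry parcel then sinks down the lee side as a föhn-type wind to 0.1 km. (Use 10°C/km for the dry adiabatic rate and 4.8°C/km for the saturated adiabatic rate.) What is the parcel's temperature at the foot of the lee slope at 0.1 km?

600 → 1200 m (dry, 10°C/km): ΔT = -10 × 0.6 = -6°C → T = 13.9°C
1200 → 2600 m (saturated, 4.8°C/km): ΔT = -4.8 × 1.4 = -6.72°C → T = 7.18°C
2600 → 100 m (dry descent, 10°C/km): ΔT = +10 × 2.5 = +25°C → T = 32.18°C

32.18°C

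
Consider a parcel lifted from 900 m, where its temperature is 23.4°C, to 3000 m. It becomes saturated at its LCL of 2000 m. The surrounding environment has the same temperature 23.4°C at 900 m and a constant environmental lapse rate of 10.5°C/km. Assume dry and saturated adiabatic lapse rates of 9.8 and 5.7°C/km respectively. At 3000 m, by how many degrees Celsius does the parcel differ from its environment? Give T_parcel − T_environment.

Parcel:
  900–2000 m, dry: Δz = 1.1 km ⇒ ΔT = -10.78°C; T = 12.62°C
  2000–3000 m, saturated: Δz = 1 km ⇒ ΔT = -5.7°C; T = 6.92°C
Environment:
  900–3000 m, environment: Δz = 2.1 km ⇒ ΔT = -22.05°C; T = 1.35°C
T_parcel − T_env = 6.92 − 1.35 = +5.57°C

+5.57°C (parcel warmer than environment)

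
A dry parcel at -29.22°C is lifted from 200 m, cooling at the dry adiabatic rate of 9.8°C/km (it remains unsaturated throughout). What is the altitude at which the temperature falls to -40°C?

Height above start = (-29.22 − (-40)) / 9.8 = 1.1 km
Altitude = 200 m + 1100 m = 1300 m

1300 m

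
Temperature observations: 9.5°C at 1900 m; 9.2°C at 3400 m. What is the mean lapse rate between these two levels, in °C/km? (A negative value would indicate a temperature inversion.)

0.2°C/km

Γ = −ΔT/Δz = (9.5 − 9.2) / (3400 − 1900) m
  = 0.3°C / 1.5 km = 0.2°C/km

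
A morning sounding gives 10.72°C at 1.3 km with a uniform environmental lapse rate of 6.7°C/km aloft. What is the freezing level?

2.9 km

Height above start = (10.72 − 0) / 6.7 = 1.6 km
Altitude = 1300 m + 1600 m = 2900 m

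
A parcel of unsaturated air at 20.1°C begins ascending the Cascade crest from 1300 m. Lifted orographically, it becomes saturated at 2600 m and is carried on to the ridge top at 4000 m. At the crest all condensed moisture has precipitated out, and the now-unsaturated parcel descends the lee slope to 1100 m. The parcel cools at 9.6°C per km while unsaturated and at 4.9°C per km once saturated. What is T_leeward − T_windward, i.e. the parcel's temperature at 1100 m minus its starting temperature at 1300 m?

+8.5°C

1300 → 2600 m (dry, 9.6°C/km): ΔT = -9.6 × 1.3 = -12.48°C → T = 7.62°C
2600 → 4000 m (saturated, 4.9°C/km): ΔT = -4.9 × 1.4 = -6.86°C → T = 0.76°C
4000 → 1100 m (dry descent, 9.6°C/km): ΔT = +9.6 × 2.9 = +27.84°C → T = 28.6°C
Net change vs windward start: 28.6 − 20.1 = +8.5°C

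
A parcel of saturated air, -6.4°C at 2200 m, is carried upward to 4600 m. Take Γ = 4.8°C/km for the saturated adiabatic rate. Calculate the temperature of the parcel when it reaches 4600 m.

-17.92°C

From 2200 m to 4600 m (saturated adiabatic): cools by 4.8 × 2.4 = 11.52°C, giving -17.92°C.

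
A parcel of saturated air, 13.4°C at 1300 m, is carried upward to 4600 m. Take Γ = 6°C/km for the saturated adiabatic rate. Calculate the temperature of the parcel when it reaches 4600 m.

-6.4°C

From 1300 m to 4600 m (saturated adiabatic): cools by 6 × 3.3 = 19.8°C, giving -6.4°C.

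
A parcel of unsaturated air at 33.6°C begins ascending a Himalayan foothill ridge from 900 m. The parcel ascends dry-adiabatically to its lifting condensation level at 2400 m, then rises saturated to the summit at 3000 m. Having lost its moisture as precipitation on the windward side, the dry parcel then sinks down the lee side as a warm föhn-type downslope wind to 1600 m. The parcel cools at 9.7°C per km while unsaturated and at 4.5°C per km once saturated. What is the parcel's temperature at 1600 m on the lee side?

29.93°C

Dry to 2400 m: -9.7 × 1.5 km = -14.55°C, so T = 19.05°C.
Saturated to 3000 m: -4.5 × 0.6 km = -2.7°C, so T = 16.35°C.
Dry descent to 1600 m: +9.7 × 1.4 km = +13.58°C, so T = 29.93°C.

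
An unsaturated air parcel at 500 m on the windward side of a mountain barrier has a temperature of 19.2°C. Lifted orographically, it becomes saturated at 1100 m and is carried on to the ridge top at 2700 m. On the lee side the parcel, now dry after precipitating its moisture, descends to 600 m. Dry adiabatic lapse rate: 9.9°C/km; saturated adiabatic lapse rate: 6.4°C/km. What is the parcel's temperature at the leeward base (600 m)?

500 → 1100 m (dry, 9.9°C/km): ΔT = -9.9 × 0.6 = -5.94°C → T = 13.26°C
1100 → 2700 m (saturated, 6.4°C/km): ΔT = -6.4 × 1.6 = -10.24°C → T = 3.02°C
2700 → 600 m (dry descent, 9.9°C/km): ΔT = +9.9 × 2.1 = +20.79°C → T = 23.81°C

23.81°C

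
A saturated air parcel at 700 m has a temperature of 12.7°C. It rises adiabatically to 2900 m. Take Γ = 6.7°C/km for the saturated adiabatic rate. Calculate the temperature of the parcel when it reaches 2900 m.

-2.04°C

700–2900 m, saturated adiabatic: Δz = 2.2 km ⇒ ΔT = -14.74°C; T = -2.04°C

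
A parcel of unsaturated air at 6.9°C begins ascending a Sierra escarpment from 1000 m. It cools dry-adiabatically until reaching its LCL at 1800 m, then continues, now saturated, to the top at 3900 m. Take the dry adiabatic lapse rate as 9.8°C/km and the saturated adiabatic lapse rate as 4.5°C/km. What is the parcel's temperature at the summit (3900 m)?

From 1000 m to 1800 m (dry): cools by 9.8 × 0.8 = 7.84°C, giving -0.94°C.
From 1800 m to 3900 m (saturated): cools by 4.5 × 2.1 = 9.45°C, giving -10.39°C.

-10.39°C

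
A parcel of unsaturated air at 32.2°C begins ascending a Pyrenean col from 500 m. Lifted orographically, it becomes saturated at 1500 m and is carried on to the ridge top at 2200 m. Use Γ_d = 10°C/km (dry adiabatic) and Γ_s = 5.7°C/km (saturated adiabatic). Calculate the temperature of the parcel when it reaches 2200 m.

From 500 m to 1500 m (dry): cools by 10 × 1 = 10°C, giving 22.2°C.
From 1500 m to 2200 m (saturated): cools by 5.7 × 0.7 = 3.99°C, giving 18.21°C.

18.21°C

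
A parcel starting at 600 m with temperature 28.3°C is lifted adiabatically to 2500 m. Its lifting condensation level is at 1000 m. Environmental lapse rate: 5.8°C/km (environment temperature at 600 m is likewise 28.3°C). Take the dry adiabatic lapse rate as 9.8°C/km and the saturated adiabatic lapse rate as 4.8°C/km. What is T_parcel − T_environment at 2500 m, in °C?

-0.1°C (parcel cooler than environment)

Parcel:
  From 600 m to 1000 m (dry): cools by 9.8 × 0.4 = 3.92°C, giving 24.38°C.
  From 1000 m to 2500 m (saturated): cools by 4.8 × 1.5 = 7.2°C, giving 17.18°C.
Environment:
  From 600 m to 2500 m (environment): cools by 5.8 × 1.9 = 11.02°C, giving 17.28°C.
T_parcel − T_env = 17.18 − 17.28 = -0.1°C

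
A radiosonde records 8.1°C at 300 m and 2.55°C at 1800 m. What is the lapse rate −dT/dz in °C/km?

Γ = −ΔT/Δz = (8.1 − 2.55) / (1800 − 300) m
  = 5.55°C / 1.5 km = 3.7°C/km

3.7°C/km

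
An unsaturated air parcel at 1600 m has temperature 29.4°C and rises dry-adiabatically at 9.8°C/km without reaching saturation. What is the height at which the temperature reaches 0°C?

4600 m

Height above start = (29.4 − 0) / 9.8 = 3 km
Altitude = 1600 m + 3000 m = 4600 m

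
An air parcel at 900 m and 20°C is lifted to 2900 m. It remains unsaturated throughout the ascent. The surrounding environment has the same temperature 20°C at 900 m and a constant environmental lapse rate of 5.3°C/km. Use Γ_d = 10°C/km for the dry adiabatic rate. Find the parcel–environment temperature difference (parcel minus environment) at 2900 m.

Parcel:
  Dry to 2900 m: -10 × 2 km = -20°C, so T = 0°C.
Environment:
  Environment to 2900 m: -5.3 × 2 km = -10.6°C, so T = 9.4°C.
T_parcel − T_env = 0 − 9.4 = -9.4°C

-9.4°C (parcel cooler than environment)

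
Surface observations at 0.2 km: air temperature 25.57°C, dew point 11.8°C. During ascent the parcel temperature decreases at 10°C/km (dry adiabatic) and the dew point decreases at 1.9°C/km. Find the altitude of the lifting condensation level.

1.9 km

T and T_d converge at 10 − 1.9 = 8.1°C per km
Height above start = (25.57 − 11.8) / 8.1 = 1.7 km
LCL altitude = 200 m + 1700 m = 1900 m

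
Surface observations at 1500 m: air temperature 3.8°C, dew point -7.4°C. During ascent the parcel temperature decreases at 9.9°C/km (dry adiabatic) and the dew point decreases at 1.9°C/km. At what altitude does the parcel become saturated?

2900 m

T and T_d converge at 9.9 − 1.9 = 8°C per km
Height above start = (3.8 − (-7.4)) / 8 = 1.4 km
LCL altitude = 1500 m + 1400 m = 2900 m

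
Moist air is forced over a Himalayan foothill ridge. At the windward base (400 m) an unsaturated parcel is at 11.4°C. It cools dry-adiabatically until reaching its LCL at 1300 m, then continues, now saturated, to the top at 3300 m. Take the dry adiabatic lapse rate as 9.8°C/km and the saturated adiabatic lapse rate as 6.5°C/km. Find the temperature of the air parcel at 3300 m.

-10.42°C

400–1300 m, dry: Δz = 0.9 km ⇒ ΔT = -8.82°C; T = 2.58°C
1300–3300 m, saturated: Δz = 2 km ⇒ ΔT = -13°C; T = -10.42°C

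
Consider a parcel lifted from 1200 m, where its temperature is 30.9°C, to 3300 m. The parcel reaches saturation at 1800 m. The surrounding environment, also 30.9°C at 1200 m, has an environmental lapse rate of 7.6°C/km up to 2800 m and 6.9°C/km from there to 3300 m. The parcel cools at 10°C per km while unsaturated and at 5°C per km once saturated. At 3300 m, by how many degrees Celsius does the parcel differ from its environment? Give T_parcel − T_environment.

Parcel:
  1200 → 1800 m (dry, 10°C/km): ΔT = -10 × 0.6 = -6°C → T = 24.9°C
  1800 → 3300 m (saturated, 5°C/km): ΔT = -5 × 1.5 = -7.5°C → T = 17.4°C
Environment:
  1200 → 2800 m (environment, lower layer, 7.6°C/km): ΔT = -7.6 × 1.6 = -12.16°C → T = 18.74°C
  2800 → 3300 m (environment, upper layer, 6.9°C/km): ΔT = -6.9 × 0.5 = -3.45°C → T = 15.29°C
T_parcel − T_env = 17.4 − 15.29 = +2.11°C

+2.11°C (parcel warmer than environment)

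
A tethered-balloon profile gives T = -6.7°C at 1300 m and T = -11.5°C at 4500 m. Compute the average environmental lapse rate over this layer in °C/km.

Γ = −ΔT/Δz = (-6.7 − (-11.5)) / (4500 − 1300) m
  = 4.8°C / 3.2 km = 1.5°C/km

1.5°C/km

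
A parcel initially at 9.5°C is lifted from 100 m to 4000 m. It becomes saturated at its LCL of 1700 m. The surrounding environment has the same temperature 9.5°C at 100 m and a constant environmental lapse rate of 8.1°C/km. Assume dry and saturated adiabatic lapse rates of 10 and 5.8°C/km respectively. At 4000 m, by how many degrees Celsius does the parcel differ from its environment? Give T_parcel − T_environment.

Parcel:
  100 → 1700 m (dry, 10°C/km): ΔT = -10 × 1.6 = -16°C → T = -6.5°C
  1700 → 4000 m (saturated, 5.8°C/km): ΔT = -5.8 × 2.3 = -13.34°C → T = -19.84°C
Environment:
  100 → 4000 m (environment, 8.1°C/km): ΔT = -8.1 × 3.9 = -31.59°C → T = -22.09°C
T_parcel − T_env = -19.84 − (-22.09) = +2.25°C

+2.25°C (parcel warmer than environment)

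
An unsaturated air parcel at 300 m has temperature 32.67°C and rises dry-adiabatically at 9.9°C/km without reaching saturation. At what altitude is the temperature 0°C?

Height above start = (32.67 − 0) / 9.9 = 3.3 km
Altitude = 300 m + 3300 m = 3600 m

3600 m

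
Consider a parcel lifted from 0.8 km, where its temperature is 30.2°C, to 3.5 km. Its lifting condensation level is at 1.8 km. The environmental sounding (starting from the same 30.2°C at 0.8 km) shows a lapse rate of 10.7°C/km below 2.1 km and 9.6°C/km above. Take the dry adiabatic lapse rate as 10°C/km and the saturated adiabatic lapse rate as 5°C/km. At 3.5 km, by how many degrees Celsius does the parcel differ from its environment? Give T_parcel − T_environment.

+8.85°C (parcel warmer than environment)

Parcel:
  800–1800 m, dry: Δz = 1 km ⇒ ΔT = -10°C; T = 20.2°C
  1800–3500 m, saturated: Δz = 1.7 km ⇒ ΔT = -8.5°C; T = 11.7°C
Environment:
  800–2100 m, environment, lower layer: Δz = 1.3 km ⇒ ΔT = -13.91°C; T = 16.29°C
  2100–3500 m, environment, upper layer: Δz = 1.4 km ⇒ ΔT = -13.44°C; T = 2.85°C
T_parcel − T_env = 11.7 − 2.85 = +8.85°C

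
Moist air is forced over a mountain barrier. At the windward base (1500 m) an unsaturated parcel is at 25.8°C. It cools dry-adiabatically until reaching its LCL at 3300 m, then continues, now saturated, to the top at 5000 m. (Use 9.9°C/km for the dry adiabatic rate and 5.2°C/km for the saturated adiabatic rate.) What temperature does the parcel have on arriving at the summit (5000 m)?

From 1500 m to 3300 m (dry): cools by 9.9 × 1.8 = 17.82°C, giving 7.98°C.
From 3300 m to 5000 m (saturated): cools by 5.2 × 1.7 = 8.84°C, giving -0.86°C.

-0.86°C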